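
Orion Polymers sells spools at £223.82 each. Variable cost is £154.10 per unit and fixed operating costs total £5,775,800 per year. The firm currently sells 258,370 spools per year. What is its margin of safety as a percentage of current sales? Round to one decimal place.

Each unit contributes £223.82 − £154.10 = £69.72. Break-even units = £5,775,800 ÷ £69.72 = 82,842.80; break-even revenue = 82,842.80 × £223.82 = £18,541,875.44.
Actual sales revenue = 258,370 × £223.82 = £57,828,373.40.
Margin of safety = (£57,828,373.40 − £18,541,875.44) ÷ £57,828,373.40 = 67.9%.

67.9%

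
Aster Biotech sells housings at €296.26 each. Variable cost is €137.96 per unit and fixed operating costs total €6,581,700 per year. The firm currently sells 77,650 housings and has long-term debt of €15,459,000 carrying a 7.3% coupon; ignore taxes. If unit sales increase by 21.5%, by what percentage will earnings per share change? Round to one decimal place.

At 77,650 units, contribution = 77,650 × €158.30 = €12,291,995.00.
EBIT = €12,291,995.00 − €6,581,700 = €5,710,295.00.
After interest of €1,128,507.00, pre-tax earnings = €4,581,788.00.
Degree of combined leverage = contribution ÷ (EBIT − I) = €12,291,995.00 ÷ €4,581,788.00 = 2.6828.
EPS therefore changes by 2.6828 × (+21.5%) = +57.7%.

+57.7%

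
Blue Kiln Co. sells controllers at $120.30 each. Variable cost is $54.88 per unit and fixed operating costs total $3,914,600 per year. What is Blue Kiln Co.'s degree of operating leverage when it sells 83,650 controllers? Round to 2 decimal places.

At 83,650 units, contribution = 83,650 × $65.42 = $5,472,383.00.
EBIT = $5,472,383.00 − $3,914,600 = $1,557,783.00.
Degree of operating leverage = $5,472,383.00 / $1,557,783.00 = 3.5129.

3.51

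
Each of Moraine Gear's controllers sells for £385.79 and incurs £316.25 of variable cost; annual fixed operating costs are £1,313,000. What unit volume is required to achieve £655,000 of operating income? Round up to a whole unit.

Contribution margin per unit = £385.79 − £316.25 = £69.54.
Required volume = (fixed costs + target profit) ÷ CM = (£1,313,000 + £655,000) ÷ £69.54 = 28,300.26, so 28,301 controllers.

28,301 controllers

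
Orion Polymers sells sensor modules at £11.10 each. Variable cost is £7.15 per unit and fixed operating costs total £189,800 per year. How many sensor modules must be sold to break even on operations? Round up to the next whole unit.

Each unit contributes £11.10 − £7.15 = £3.95.
Break-even Q = £189,800 / £3.95 = 48,050.63 → 48,051 sensor modules.

48,051 sensor modules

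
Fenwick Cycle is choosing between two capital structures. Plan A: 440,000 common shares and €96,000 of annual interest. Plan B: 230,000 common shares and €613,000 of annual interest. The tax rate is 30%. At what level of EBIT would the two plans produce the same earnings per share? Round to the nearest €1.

At indifference, (EBIT − 96,000)(1 − t)/440,000 = (EBIT − 613,000)(1 − t)/230,000.
Cancelling (1 − t) and cross-multiplying: 230,000·(EBIT − 96,000) = 440,000·(EBIT − 613,000).
Solving, EBIT = (613,000·440,000 − 96,000·230,000) / (440,000 − 230,000) = 247,640,000,000 / 210,000 = 1,179,238.10.

€1,179,238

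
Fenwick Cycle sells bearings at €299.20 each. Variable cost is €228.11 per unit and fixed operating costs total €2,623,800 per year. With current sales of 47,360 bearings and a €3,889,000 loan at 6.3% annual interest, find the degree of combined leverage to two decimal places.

6.76

Contribution at this volume is 47,360 × €71.09 = €3,366,822.40.
EBIT = €3,366,822.40 − €2,623,800 = €743,022.40. Interest = €245,007.00, so EBIT − I = €498,015.40.
DCL = contribution ÷ (EBIT − I) = €3,366,822.40 ÷ €498,015.40 = 6.7605.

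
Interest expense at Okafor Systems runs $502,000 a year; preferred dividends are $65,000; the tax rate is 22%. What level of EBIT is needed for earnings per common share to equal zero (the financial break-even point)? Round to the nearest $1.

$585,333

Grossing the preferred dividend up to pre-tax terms: $65,000 / (1 − 0.22) = $83,333.33.
Financial break-even EBIT = interest + D_p ÷ (1 − t) = $502,000 + $83,333.33 = $585,333.33.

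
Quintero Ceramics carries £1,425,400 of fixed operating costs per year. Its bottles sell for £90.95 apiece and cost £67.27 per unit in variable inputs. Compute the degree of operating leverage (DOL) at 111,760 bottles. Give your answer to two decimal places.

2.17

Contribution at this volume is 111,760 × £23.68 = £2,646,476.80.
Subtracting fixed costs: EBIT = £2,646,476.80 − £1,425,400 = £1,221,076.80.
So DOL = total CM / EBIT = £2,646,476.80 / £1,221,076.80 = 2.1673.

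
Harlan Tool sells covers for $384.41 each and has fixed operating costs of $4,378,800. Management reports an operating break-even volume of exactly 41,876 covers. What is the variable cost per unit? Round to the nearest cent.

Contribution per unit must be FC / Q = $4,378,800 / 41,876 = $104.5659.
Variable cost per unit = $384.41 − $104.5659 = $279.84.

$279.84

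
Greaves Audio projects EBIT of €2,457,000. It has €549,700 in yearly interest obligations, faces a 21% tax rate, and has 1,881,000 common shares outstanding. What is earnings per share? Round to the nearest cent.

Interest = €549,700.00, so EBT = €2,457,000 − €549,700.00 = €1,907,300.00.
After tax at 21%: net income = €1,907,300.00 × 0.79 = €1,506,767.00.
Per share: €1,506,767.00 / 1,881,000 shares = €0.80.

€0.80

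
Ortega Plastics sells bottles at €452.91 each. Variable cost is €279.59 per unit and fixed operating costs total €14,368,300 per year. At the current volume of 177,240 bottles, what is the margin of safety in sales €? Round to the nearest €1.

€42,727,341

Contribution margin per unit = €452.91 − €279.59 = €173.32. Break-even units = €14,368,300 ÷ €173.32 = 82,900.42; break-even revenue = 82,900.42 × €452.91 = €37,546,427.15.
Current sales = 177,240 × €452.91 = €80,273,768.40.
Margin of safety = €80,273,768.40 − €37,546,427.15 = €42,727,341.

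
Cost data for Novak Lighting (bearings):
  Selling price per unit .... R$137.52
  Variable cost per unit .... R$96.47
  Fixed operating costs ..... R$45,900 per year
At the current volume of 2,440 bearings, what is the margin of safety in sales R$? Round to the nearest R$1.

Each unit contributes R$137.52 − R$96.47 = R$41.05. Break-even units = R$45,900 ÷ R$41.05 = 1,118.15; break-even revenue = 1,118.15 × R$137.52 = R$153,767.80.
Actual sales revenue = 2,440 × R$137.52 = R$335,548.80.
Margin of safety = R$335,548.80 − R$153,767.80 = R$181,781.

R$181,781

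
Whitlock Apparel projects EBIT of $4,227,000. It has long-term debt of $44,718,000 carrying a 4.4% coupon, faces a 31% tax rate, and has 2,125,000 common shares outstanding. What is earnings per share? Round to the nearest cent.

$0.73

Pre-tax income = $4,227,000 − $1,967,592.00 = $2,259,408.00.
Net income = $2,259,408.00 × (1 − 0.31) = $1,558,991.52.
Per share: $1,558,991.52 / 2,125,000 shares = $0.73.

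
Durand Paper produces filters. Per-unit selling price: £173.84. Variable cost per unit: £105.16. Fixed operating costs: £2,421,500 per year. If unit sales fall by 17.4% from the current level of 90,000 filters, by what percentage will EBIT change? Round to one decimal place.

At 90,000 units, contribution = 90,000 × £68.68 = £6,181,200.00.
Operating income = contribution − fixed costs = £6,181,200.00 − £2,421,500 = £3,759,700.00.
So DOL = total CM / EBIT = £6,181,200.00 / £3,759,700.00 = 1.6441.
%ΔEBIT = DOL × %ΔSales = 1.6441 × -17.4% = -28.6%.

-28.6%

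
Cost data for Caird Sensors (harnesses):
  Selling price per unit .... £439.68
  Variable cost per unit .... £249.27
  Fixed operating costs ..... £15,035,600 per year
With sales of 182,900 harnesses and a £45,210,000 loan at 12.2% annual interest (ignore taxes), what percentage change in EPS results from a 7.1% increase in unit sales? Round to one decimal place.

+17.3%

At 182,900 units, contribution = 182,900 × £190.41 = £34,825,989.00.
Operating income = contribution − fixed costs = £34,825,989.00 − £15,035,600 = £19,790,389.00.
After interest of £5,515,620.00, pre-tax earnings = £14,274,769.00.
DCL = total CM / (EBIT − I) = £34,825,989.00 / £14,274,769.00 = 2.4397.
EPS therefore changes by 2.4397 × (+7.1%) = +17.3%.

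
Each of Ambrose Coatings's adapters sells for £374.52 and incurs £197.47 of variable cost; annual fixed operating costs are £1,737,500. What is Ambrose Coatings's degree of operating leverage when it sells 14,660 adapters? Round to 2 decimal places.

At 14,660 units, contribution = 14,660 × £177.05 = £2,595,553.00.
Subtracting fixed costs: EBIT = £2,595,553.00 − £1,737,500 = £858,053.00.
Degree of operating leverage = £2,595,553.00 / £858,053.00 = 3.0249.

3.02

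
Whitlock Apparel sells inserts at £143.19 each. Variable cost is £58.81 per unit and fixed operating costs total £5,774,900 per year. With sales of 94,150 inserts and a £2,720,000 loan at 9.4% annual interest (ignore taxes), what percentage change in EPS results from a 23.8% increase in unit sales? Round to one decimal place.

+98.8%

At 94,150 units, contribution = 94,150 × £84.38 = £7,944,377.00.
Subtracting fixed costs: EBIT = £7,944,377.00 − £5,774,900 = £2,169,477.00.
Interest = £255,680.00, so EBIT − I = £1,913,797.00.
Degree of combined leverage = contribution ÷ (EBIT − I) = £7,944,377.00 ÷ £1,913,797.00 = 4.1511.
EPS therefore changes by 4.1511 × (+23.8%) = +98.8%.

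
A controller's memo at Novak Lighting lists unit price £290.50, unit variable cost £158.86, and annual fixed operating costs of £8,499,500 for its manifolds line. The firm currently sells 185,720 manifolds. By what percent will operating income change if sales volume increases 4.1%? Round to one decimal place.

At 185,720 units, contribution = 185,720 × £131.64 = £24,448,180.80.
EBIT = £24,448,180.80 − £8,499,500 = £15,948,680.80.
So DOL = total CM / EBIT = £24,448,180.80 / £15,948,680.80 = 1.5329.
Operating income changes by 1.5329 × +4.1% = +6.3%.

+6.3%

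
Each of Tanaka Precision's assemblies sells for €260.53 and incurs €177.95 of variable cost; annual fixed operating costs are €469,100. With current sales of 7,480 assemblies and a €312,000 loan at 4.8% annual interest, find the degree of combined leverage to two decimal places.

4.62

Contribution at this volume is 7,480 × €82.58 = €617,698.40.
Subtracting fixed costs: EBIT = €617,698.40 − €469,100 = €148,598.40. Interest = €14,976.00.
DOL = €617,698.40 ÷ €148,598.40 = 4.1568; DFL = €148,598.40 ÷ €133,622.40 = 1.1121.
Combined leverage = 4.1568 × 1.1121 = 4.6228.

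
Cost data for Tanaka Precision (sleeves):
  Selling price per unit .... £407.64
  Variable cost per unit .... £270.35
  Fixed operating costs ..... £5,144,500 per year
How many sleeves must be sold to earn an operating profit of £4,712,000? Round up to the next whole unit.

Contribution margin per unit = £407.64 − £270.35 = £137.29.
Required volume = (fixed costs + target profit) ÷ CM = (£5,144,500 + £4,712,000) ÷ £137.29 = 71,793.28, so 71,794 sleeves.

71,794 sleeves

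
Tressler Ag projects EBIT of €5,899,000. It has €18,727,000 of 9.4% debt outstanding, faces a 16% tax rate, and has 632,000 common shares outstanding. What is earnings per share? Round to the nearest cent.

€5.50

Interest = €1,760,338.00, so EBT = €5,899,000 − €1,760,338.00 = €4,138,662.00.
Net income = €4,138,662.00 × (1 − 0.16) = €3,476,476.08.
Per share: €3,476,476.08 / 632,000 shares = €5.50.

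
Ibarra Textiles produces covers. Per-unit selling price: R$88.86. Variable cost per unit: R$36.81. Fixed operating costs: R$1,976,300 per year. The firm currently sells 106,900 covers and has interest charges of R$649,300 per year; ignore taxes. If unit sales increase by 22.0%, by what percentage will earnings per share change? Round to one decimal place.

+41.7%

Contribution at this volume is 106,900 × R$52.05 = R$5,564,145.00.
EBIT = R$5,564,145.00 − R$1,976,300 = R$3,587,845.00.
Interest = R$649,300.00, so EBIT − I = R$2,938,545.00.
DCL = total CM / (EBIT − I) = R$5,564,145.00 / R$2,938,545.00 = 1.8935.
EPS therefore changes by 1.8935 × (+22.0%) = +41.7%.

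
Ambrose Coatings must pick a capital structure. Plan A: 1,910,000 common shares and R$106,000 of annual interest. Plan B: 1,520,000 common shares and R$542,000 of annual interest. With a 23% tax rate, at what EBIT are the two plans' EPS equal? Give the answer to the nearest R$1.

Set EPS_A = EPS_B: (EBIT − R$106,000)(1 − 0.23) ÷ 1,910,000 = (EBIT − R$542,000)(1 − 0.23) ÷ 1,520,000.
Cancelling (1 − t) and cross-multiplying: 1,520,000·(EBIT − 106,000) = 1,910,000·(EBIT − 542,000).
Solving, EBIT = (542,000·1,910,000 − 106,000·1,520,000) / (1,910,000 − 1,520,000) = 874,100,000,000 / 390,000 = 2,241,282.05.

R$2,241,282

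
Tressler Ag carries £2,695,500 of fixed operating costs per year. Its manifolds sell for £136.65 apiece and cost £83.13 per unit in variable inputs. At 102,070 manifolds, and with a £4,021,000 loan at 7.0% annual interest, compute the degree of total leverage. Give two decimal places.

2.20

At 102,070 units, contribution = 102,070 × £53.52 = £5,462,786.40.
Operating income = contribution − fixed costs = £5,462,786.40 − £2,695,500 = £2,767,286.40. Interest = £281,470.00, so EBIT − I = £2,485,816.40.
Degree of total leverage = total CM / (EBIT − interest) = £5,462,786.40 / £2,485,816.40 = 2.1976.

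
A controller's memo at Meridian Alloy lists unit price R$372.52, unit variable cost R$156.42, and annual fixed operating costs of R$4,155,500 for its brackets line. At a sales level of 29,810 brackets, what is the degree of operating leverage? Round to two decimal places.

Total contribution margin = 29,810 × R$216.10 = R$6,441,941.00.
EBIT = R$6,441,941.00 − R$4,155,500 = R$2,286,441.00.
DOL = contribution ÷ EBIT = R$6,441,941.00 ÷ R$2,286,441.00 = 2.8175.

2.82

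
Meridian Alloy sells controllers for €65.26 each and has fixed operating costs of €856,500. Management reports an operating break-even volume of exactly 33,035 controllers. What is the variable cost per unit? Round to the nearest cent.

€39.33

At break-even, FC = Q × (P − VC), so P − VC = €856,500 ÷ 33,035 = €25.9270.
Hence VC = price − CM = €65.26 − €25.9270 = €39.33.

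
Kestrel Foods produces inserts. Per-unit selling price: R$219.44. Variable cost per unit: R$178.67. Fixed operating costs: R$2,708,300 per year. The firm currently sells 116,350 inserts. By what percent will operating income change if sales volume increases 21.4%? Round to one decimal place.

Contribution at this volume is 116,350 × R$40.77 = R$4,743,589.50.
EBIT = R$4,743,589.50 − R$2,708,300 = R$2,035,289.50.
Degree of operating leverage = R$4,743,589.50 / R$2,035,289.50 = 2.3307.
%ΔEBIT = DOL × %ΔSales = 2.3307 × +21.4% = +49.9%.

+49.9%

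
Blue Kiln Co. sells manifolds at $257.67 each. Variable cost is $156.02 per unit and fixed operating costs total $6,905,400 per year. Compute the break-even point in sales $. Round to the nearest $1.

CM per unit = $257.67 − $156.02 = $101.65; CM ratio = $101.65 / $257.67 = 0.3945.
Break-even sales = FC ÷ CM ratio = $6,905,400 × $257.67 / $101.65 = $17,504,323.

$17,504,323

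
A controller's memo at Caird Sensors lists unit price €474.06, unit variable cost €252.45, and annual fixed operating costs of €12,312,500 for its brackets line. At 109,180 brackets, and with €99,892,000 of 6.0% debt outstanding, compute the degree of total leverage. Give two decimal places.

4.11

Total contribution margin = 109,180 × €221.61 = €24,195,379.80.
EBIT = €24,195,379.80 − €12,312,500 = €11,882,879.80. Interest = €5,993,520.00, so EBIT − I = €5,889,359.80.
DCL = contribution ÷ (EBIT − I) = €24,195,379.80 ÷ €5,889,359.80 = 4.1083.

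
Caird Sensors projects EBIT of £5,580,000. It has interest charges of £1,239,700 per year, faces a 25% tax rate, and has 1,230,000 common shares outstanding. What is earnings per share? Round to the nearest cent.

£2.65

Pre-tax income = £5,580,000 − £1,239,700.00 = £4,340,300.00.
Net income = £4,340,300.00 × (1 − 0.25) = £3,255,225.00.
EPS = £3,255,225.00 ÷ 1,230,000 = £2.65.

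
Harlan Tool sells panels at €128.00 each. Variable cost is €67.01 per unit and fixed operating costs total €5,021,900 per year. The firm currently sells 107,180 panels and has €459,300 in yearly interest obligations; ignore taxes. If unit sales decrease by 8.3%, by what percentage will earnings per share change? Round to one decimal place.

-51.4%

At 107,180 units, contribution = 107,180 × €60.99 = €6,536,908.20.
Subtracting fixed costs: EBIT = €6,536,908.20 − €5,021,900 = €1,515,008.20.
After interest of €459,300.00, pre-tax earnings = €1,055,708.20.
Degree of combined leverage = contribution ÷ (EBIT − I) = €6,536,908.20 ÷ €1,055,708.20 = 6.1920.
EPS therefore changes by 6.1920 × (-8.3%) = -51.4%.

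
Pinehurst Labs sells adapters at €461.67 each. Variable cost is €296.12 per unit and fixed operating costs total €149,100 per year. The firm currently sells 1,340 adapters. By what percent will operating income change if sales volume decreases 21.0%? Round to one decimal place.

Contribution at this volume is 1,340 × €165.55 = €221,837.00.
EBIT = €221,837.00 − €149,100 = €72,737.00.
So DOL = total CM / EBIT = €221,837.00 / €72,737.00 = 3.0499.
%ΔEBIT = DOL × %ΔSales = 3.0499 × -21.0% = -64.0%.

-64.0%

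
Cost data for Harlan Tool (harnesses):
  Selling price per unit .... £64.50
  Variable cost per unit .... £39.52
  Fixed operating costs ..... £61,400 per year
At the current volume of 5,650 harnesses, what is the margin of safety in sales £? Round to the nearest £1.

£205,886

Each unit contributes £64.50 − £39.52 = £24.98. Break-even units = £61,400 ÷ £24.98 = 2,457.97; break-even revenue = 2,457.97 × £64.50 = £158,538.83.
Current sales = 5,650 × £64.50 = £364,425.00.
Margin of safety = £364,425.00 − £158,538.83 = £205,886.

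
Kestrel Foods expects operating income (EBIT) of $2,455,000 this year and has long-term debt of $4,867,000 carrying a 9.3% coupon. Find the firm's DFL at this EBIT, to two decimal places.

Interest = $452,631.00.
Degree of financial leverage = EBIT / (EBIT − interest) = $2,455,000 / $2,002,369.00 = 1.2260.

1.23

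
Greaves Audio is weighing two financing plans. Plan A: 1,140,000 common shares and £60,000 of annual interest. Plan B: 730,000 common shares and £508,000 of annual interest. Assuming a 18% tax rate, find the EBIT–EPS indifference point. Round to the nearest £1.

At indifference, (EBIT − 60,000)(1 − t)/1,140,000 = (EBIT − 508,000)(1 − t)/730,000.
Cancelling (1 − t) and cross-multiplying: 730,000·(EBIT − 60,000) = 1,140,000·(EBIT − 508,000).
Solving, EBIT = (508,000·1,140,000 − 60,000·730,000) / (1,140,000 − 730,000) = 535,320,000,000 / 410,000 = 1,305,658.54.

£1,305,659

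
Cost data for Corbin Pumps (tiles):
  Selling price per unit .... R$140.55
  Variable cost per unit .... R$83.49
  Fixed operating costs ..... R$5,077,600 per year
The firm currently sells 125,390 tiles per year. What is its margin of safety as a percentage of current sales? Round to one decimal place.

29.0%

Contribution margin per unit = R$140.55 − R$83.49 = R$57.06. Break-even units = R$5,077,600 ÷ R$57.06 = 88,987.03; break-even revenue = 88,987.03 × R$140.55 = R$12,507,127.23.
Actual sales revenue = 125,390 × R$140.55 = R$17,623,564.50.
Margin of safety = (R$17,623,564.50 − R$12,507,127.23) ÷ R$17,623,564.50 = 29.0%.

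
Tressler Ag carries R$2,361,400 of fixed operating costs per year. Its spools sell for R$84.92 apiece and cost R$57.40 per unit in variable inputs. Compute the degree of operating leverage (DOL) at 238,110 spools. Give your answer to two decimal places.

Contribution at this volume is 238,110 × R$27.52 = R$6,552,787.20.
Operating income = contribution − fixed costs = R$6,552,787.20 − R$2,361,400 = R$4,191,387.20.
Degree of operating leverage = R$6,552,787.20 / R$4,191,387.20 = 1.5634.

1.56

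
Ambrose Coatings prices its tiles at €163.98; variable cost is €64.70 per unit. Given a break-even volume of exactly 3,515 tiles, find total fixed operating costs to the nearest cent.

€348,969.20

Contribution margin per unit = €163.98 − €64.70 = €99.28.
Fixed costs = break-even units × CM = 3,515 × €99.28 = €348,969.20.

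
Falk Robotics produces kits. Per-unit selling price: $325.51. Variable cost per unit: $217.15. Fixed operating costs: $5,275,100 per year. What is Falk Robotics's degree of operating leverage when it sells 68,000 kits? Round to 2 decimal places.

At 68,000 units, contribution = 68,000 × $108.36 = $7,368,480.00.
EBIT = $7,368,480.00 − $5,275,100 = $2,093,380.00.
So DOL = total CM / EBIT = $7,368,480.00 / $2,093,380.00 = 3.5199.

3.52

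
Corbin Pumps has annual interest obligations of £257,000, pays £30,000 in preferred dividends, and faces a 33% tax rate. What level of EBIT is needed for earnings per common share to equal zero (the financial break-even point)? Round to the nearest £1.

Grossing the preferred dividend up to pre-tax terms: £30,000 / (1 − 0.33) = £44,776.12.
EPS = 0 when EBIT covers interest plus the pre-tax preferred burden: £257,000 + £44,776.12 = £301,776.12.

£301,776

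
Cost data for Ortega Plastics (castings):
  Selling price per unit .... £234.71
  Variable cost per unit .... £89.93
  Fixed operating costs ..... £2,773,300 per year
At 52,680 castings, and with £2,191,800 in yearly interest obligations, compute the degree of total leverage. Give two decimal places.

Total contribution margin = 52,680 × £144.78 = £7,627,010.40.
Operating income = contribution − fixed costs = £7,627,010.40 − £2,773,300 = £4,853,710.40. Interest = £2,191,800.00.
DOL = £7,627,010.40 ÷ £4,853,710.40 = 1.5714; DFL = £4,853,710.40 ÷ £2,661,910.40 = 1.8234.
DCL = DOL × DFL = 1.5714 × 1.8234 = 2.8653.

2.87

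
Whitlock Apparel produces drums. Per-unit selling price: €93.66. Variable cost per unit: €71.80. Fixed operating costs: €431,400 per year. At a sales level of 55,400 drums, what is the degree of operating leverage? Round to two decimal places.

Contribution at this volume is 55,400 × €21.86 = €1,211,044.00.
Operating income = contribution − fixed costs = €1,211,044.00 − €431,400 = €779,644.00.
DOL = contribution ÷ EBIT = €1,211,044.00 ÷ €779,644.00 = 1.5533.

1.55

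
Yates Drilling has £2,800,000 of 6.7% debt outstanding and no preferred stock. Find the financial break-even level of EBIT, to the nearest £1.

£187,600

Annual interest = 6.7% × £2,800,000 = £187,600.00.
With no preferred dividends, EPS = 0 when EBIT exactly covers interest, so the financial break-even EBIT is £187,600.00.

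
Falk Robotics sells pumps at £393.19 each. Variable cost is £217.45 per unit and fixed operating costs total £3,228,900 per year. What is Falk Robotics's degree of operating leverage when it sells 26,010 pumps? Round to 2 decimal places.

3.41

At 26,010 units, contribution = 26,010 × £175.74 = £4,570,997.40.
EBIT = £4,570,997.40 − £3,228,900 = £1,342,097.40.
DOL = contribution ÷ EBIT = £4,570,997.40 ÷ £1,342,097.40 = 3.4059.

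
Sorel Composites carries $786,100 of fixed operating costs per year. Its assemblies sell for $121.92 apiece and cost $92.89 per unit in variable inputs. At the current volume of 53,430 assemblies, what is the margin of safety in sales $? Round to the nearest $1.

Contribution margin per unit = $121.92 − $92.89 = $29.03. Break-even units = $786,100 ÷ $29.03 = 27,078.88; break-even revenue = 27,078.88 × $121.92 = $3,301,457.53.
Current sales = 53,430 × $121.92 = $6,514,185.60.
Margin of safety = $6,514,185.60 − $3,301,457.53 = $3,212,728.

$3,212,728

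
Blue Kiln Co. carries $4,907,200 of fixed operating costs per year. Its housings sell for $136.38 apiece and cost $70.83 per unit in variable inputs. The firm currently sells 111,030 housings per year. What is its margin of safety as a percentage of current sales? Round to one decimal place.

32.6%

Each unit contributes $136.38 − $70.83 = $65.55. Break-even units = $4,907,200 ÷ $65.55 = 74,861.94; break-even revenue = 74,861.94 × $136.38 = $10,209,671.03.
Actual sales revenue = 111,030 × $136.38 = $15,142,271.40.
Margin of safety = ($15,142,271.40 − $10,209,671.03) ÷ $15,142,271.40 = 32.6%.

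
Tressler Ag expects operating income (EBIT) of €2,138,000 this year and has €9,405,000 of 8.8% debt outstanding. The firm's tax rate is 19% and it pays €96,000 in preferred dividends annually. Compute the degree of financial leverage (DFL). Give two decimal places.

1.79

Interest = €827,640.00.
Preferred dividends grossed up pre-tax: €96,000 / (1 − 0.19) = €118,518.52.
DFL = EBIT ÷ [EBIT − I − D_p/(1−t)] = €2,138,000 ÷ [€2,138,000 − €827,640.00 − €118,518.52] = €2,138,000 ÷ €1,191,841.48 = 1.7939.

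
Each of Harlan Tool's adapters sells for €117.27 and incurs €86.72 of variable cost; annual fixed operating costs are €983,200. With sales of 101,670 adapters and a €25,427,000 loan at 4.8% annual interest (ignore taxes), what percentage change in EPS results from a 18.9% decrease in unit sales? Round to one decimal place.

Total contribution margin = 101,670 × €30.55 = €3,106,018.50.
EBIT = €3,106,018.50 − €983,200 = €2,122,818.50.
After interest of €1,220,496.00, pre-tax earnings = €902,322.50.
Degree of combined leverage = contribution ÷ (EBIT − I) = €3,106,018.50 ÷ €902,322.50 = 3.4422.
EPS therefore changes by 3.4422 × (-18.9%) = -65.1%.

-65.1%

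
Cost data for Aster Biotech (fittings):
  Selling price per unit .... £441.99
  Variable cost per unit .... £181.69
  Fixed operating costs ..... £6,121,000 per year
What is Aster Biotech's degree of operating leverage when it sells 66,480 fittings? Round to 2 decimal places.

At 66,480 units, contribution = 66,480 × £260.30 = £17,304,744.00.
Subtracting fixed costs: EBIT = £17,304,744.00 − £6,121,000 = £11,183,744.00.
So DOL = total CM / EBIT = £17,304,744.00 / £11,183,744.00 = 1.5473.

1.55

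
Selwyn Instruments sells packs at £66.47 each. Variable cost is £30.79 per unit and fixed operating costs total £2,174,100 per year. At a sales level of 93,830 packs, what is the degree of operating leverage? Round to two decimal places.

2.85

Total contribution margin = 93,830 × £35.68 = £3,347,854.40.
Operating income = contribution − fixed costs = £3,347,854.40 − £2,174,100 = £1,173,754.40.
Degree of operating leverage = £3,347,854.40 / £1,173,754.40 = 2.8523.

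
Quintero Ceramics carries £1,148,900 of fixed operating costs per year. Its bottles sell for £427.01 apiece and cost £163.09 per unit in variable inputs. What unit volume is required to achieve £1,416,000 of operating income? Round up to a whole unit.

9,719 bottles

Unit CM = price − variable cost = £427.01 − £163.09 = £263.92.
Need Q such that Q × £263.92 − £1,148,900 = £1,416,000, i.e. Q = £2,564,900 / £263.92 = 9,718.48 → 9,719.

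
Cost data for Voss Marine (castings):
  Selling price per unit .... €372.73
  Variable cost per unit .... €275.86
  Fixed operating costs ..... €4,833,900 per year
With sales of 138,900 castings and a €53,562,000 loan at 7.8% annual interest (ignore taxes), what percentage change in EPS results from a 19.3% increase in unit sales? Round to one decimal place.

Total contribution margin = 138,900 × €96.87 = €13,455,243.00.
EBIT = €13,455,243.00 − €4,833,900 = €8,621,343.00.
After interest of €4,177,836.00, pre-tax earnings = €4,443,507.00.
DCL = total CM / (EBIT − I) = €13,455,243.00 / €4,443,507.00 = 3.0281.
%ΔEPS = DCL × %ΔSales = 3.0281 × +19.3% = +58.4%.

+58.4%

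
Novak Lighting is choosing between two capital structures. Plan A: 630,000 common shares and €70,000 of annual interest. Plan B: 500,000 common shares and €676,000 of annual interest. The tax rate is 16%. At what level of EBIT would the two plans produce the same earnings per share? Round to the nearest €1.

Set EPS_A = EPS_B: (EBIT − €70,000)(1 − 0.16) ÷ 630,000 = (EBIT − €676,000)(1 − 0.16) ÷ 500,000.
The (1 − t) factor cancels: (EBIT − 70,000) × 500,000 = (EBIT − 676,000) × 630,000.
Solving, EBIT = (676,000·630,000 − 70,000·500,000) / (630,000 − 500,000) = 390,880,000,000 / 130,000 = 3,006,769.23.

€3,006,769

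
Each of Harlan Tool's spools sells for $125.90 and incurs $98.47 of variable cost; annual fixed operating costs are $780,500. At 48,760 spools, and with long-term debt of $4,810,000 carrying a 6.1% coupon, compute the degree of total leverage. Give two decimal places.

5.07

At 48,760 units, contribution = 48,760 × $27.43 = $1,337,486.80.
EBIT = $1,337,486.80 − $780,500 = $556,986.80. Interest = $293,410.00.
DOL = $1,337,486.80 ÷ $556,986.80 = 2.4013; DFL = $556,986.80 ÷ $263,576.80 = 2.1132.
Combined leverage = 2.4013 × 2.1132 = 5.0744.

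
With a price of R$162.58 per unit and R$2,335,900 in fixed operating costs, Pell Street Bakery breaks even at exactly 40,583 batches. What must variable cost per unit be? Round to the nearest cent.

Contribution per unit must be FC / Q = R$2,335,900 / 40,583 = R$57.5586.
Hence VC = price − CM = R$162.58 − R$57.5586 = R$105.02.

R$105.02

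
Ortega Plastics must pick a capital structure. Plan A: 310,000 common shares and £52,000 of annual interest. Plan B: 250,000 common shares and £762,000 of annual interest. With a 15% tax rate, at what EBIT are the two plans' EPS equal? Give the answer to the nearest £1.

Set EPS_A = EPS_B: (EBIT − £52,000)(1 − 0.15) ÷ 310,000 = (EBIT − £762,000)(1 − 0.15) ÷ 250,000.
Cancelling (1 − t) and cross-multiplying: 250,000·(EBIT − 52,000) = 310,000·(EBIT − 762,000).
Solving, EBIT = (762,000·310,000 − 52,000·250,000) / (310,000 − 250,000) = 223,220,000,000 / 60,000 = 3,720,333.33.

£3,720,333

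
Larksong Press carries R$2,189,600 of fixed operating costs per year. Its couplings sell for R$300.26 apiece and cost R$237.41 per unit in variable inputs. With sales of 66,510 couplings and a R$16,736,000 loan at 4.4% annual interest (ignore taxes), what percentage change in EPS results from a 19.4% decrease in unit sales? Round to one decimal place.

Contribution at this volume is 66,510 × R$62.85 = R$4,180,153.50.
EBIT = R$4,180,153.50 − R$2,189,600 = R$1,990,553.50.
Interest = R$736,384.00, so EBIT − I = R$1,254,169.50.
DCL = total CM / (EBIT − I) = R$4,180,153.50 / R$1,254,169.50 = 3.3330.
EPS therefore changes by 3.3330 × (-19.4%) = -64.7%.

-64.7%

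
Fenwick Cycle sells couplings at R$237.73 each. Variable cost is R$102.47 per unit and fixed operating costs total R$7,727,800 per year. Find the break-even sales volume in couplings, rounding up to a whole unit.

57,133 couplings

Unit CM = price − variable cost = R$237.73 − R$102.47 = R$135.26.
Break-even volume = fixed costs ÷ CM per unit = R$7,727,800 ÷ R$135.26 = 57,132.93, so 57,133 couplings.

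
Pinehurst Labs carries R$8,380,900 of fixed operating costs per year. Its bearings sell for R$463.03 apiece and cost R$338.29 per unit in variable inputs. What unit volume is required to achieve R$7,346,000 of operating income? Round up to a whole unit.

Contribution margin per unit = R$463.03 − R$338.29 = R$124.74.
Required volume = (fixed costs + target profit) ÷ CM = (R$8,380,900 + R$7,346,000) ÷ R$124.74 = 126,077.44, so 126,078 bearings.

126,078 bearings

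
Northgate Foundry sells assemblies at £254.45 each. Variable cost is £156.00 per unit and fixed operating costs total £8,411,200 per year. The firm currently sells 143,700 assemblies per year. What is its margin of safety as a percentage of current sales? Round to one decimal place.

Contribution margin per unit = £254.45 − £156.00 = £98.45. Break-even units = £8,411,200 ÷ £98.45 = 85,436.26; break-even revenue = 85,436.26 × £254.45 = £21,739,256.88.
Current sales = 143,700 × £254.45 = £36,564,465.00.
Margin of safety = (£36,564,465.00 − £21,739,256.88) ÷ £36,564,465.00 = 40.5%.

40.5%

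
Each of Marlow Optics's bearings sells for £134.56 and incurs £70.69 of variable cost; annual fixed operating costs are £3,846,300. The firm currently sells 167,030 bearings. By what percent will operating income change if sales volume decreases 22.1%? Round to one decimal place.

At 167,030 units, contribution = 167,030 × £63.87 = £10,668,206.10.
EBIT = £10,668,206.10 − £3,846,300 = £6,821,906.10.
DOL = contribution ÷ EBIT = £10,668,206.10 ÷ £6,821,906.10 = 1.5638.
Operating income changes by 1.5638 × -22.1% = -34.6%.

-34.6%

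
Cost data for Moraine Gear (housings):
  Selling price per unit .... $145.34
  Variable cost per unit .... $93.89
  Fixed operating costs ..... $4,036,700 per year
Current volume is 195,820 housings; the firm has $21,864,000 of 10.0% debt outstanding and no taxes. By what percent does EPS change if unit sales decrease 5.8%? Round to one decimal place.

Total contribution margin = 195,820 × $51.45 = $10,074,939.00.
Subtracting fixed costs: EBIT = $10,074,939.00 − $4,036,700 = $6,038,239.00.
Interest = $2,186,400.00, so EBIT − I = $3,851,839.00.
Degree of combined leverage = contribution ÷ (EBIT − I) = $10,074,939.00 ÷ $3,851,839.00 = 2.6156.
%ΔEPS = DCL × %ΔSales = 2.6156 × -5.8% = -15.2%.

-15.2%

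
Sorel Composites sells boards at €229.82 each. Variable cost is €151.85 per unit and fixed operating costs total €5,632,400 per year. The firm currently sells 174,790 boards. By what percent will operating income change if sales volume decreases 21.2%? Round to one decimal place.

Contribution at this volume is 174,790 × €77.97 = €13,628,376.30.
Operating income = contribution − fixed costs = €13,628,376.30 − €5,632,400 = €7,995,976.30.
So DOL = total CM / EBIT = €13,628,376.30 / €7,995,976.30 = 1.7044.
%ΔEBIT = DOL × %ΔSales = 1.7044 × -21.2% = -36.1%.

-36.1%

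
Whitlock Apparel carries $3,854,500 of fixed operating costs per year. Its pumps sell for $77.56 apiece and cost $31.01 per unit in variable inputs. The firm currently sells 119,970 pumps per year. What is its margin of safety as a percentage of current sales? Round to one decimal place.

31.0%

Contribution margin per unit = $77.56 − $31.01 = $46.55. Break-even units = $3,854,500 ÷ $46.55 = 82,803.44; break-even revenue = 82,803.44 × $77.56 = $6,422,234.59.
Current sales = 119,970 × $77.56 = $9,304,873.20.
Margin of safety = ($9,304,873.20 − $6,422,234.59) ÷ $9,304,873.20 = 31.0%.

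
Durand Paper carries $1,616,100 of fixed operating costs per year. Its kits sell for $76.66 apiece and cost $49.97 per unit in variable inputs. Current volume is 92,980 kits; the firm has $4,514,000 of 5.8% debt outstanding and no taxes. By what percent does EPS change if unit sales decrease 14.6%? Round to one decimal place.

Contribution at this volume is 92,980 × $26.69 = $2,481,636.20.
EBIT = $2,481,636.20 − $1,616,100 = $865,536.20.
Interest = $261,812.00, so EBIT − I = $603,724.20.
DCL = total CM / (EBIT − I) = $2,481,636.20 / $603,724.20 = 4.1105.
%ΔEPS = DCL × %ΔSales = 4.1105 × -14.6% = -60.0%.

-60.0%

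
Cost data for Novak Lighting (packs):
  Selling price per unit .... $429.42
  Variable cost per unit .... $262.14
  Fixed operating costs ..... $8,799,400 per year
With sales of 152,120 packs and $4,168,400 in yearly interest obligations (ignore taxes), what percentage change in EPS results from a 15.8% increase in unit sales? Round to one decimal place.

Total contribution margin = 152,120 × $167.28 = $25,446,633.60.
Subtracting fixed costs: EBIT = $25,446,633.60 − $8,799,400 = $16,647,233.60.
Interest = $4,168,400.00, so EBIT − I = $12,478,833.60.
DCL = total CM / (EBIT − I) = $25,446,633.60 / $12,478,833.60 = 2.0392.
EPS therefore changes by 2.0392 × (+15.8%) = +32.2%.

+32.2%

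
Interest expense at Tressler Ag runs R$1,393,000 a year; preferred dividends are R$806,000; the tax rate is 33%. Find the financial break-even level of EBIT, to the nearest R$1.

R$2,595,985

Preferred dividends are paid after tax, so their pre-tax equivalent is R$806,000 ÷ (1 − 0.33) = R$1,202,985.07.
EPS = 0 when EBIT covers interest plus the pre-tax preferred burden: R$1,393,000 + R$1,202,985.07 = R$2,595,985.07.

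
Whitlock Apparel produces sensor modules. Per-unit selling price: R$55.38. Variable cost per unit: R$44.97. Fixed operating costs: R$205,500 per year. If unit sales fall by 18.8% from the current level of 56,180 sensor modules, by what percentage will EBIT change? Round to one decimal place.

Contribution at this volume is 56,180 × R$10.41 = R$584,833.80.
Subtracting fixed costs: EBIT = R$584,833.80 − R$205,500 = R$379,333.80.
DOL = contribution ÷ EBIT = R$584,833.80 ÷ R$379,333.80 = 1.5417.
So EBIT moves 1.5417 × (-18.8%) = -29.0%.

-29.0%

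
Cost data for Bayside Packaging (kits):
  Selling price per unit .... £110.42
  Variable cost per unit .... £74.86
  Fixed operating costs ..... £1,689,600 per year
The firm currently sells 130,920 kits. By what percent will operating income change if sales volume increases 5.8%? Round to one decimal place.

Total contribution margin = 130,920 × £35.56 = £4,655,515.20.
EBIT = £4,655,515.20 − £1,689,600 = £2,965,915.20.
Degree of operating leverage = £4,655,515.20 / £2,965,915.20 = 1.5697.
%ΔEBIT = DOL × %ΔSales = 1.5697 × +5.8% = +9.1%.

+9.1%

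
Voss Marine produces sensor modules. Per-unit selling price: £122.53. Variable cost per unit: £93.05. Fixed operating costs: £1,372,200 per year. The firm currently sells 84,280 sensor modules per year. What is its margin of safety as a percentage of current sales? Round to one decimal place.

44.8%

Unit CM = price − variable cost = £122.53 − £93.05 = £29.48. Break-even units = £1,372,200 ÷ £29.48 = 46,546.81; break-even revenue = 46,546.81 × £122.53 = £5,703,380.80.
Current sales = 84,280 × £122.53 = £10,326,828.40.
Margin of safety = (£10,326,828.40 − £5,703,380.80) ÷ £10,326,828.40 = 44.8%.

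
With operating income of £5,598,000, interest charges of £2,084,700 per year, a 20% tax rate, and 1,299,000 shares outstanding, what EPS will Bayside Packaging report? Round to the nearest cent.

£2.16

Pre-tax income = £5,598,000 − £2,084,700.00 = £3,513,300.00.
Net income = £3,513,300.00 × (1 − 0.20) = £2,810,640.00.
EPS = £2,810,640.00 ÷ 1,299,000 = £2.16.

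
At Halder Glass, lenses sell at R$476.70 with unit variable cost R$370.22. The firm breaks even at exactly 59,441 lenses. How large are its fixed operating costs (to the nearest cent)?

Unit CM = price − variable cost = R$476.70 − R$370.22 = R$106.48.
Since BE = FC / CM, FC = 59,441 × R$106.48 = R$6,329,277.68.

R$6,329,277.68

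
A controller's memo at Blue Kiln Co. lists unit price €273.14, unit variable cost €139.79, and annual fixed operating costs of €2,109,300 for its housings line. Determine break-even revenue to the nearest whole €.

€4,320,466

Contribution margin per unit = €273.14 − €139.79 = €133.35, a CM ratio of €133.35 ÷ €273.14 = 0.4882.
Break-even sales = FC ÷ CM ratio = €2,109,300 × €273.14 / €133.35 = €4,320,466.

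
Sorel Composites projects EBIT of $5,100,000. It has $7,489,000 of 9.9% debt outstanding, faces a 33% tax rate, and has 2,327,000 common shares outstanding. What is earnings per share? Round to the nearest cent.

$1.25

Interest = $741,411.00, so EBT = $5,100,000 − $741,411.00 = $4,358,589.00.
Net income = $4,358,589.00 × (1 − 0.33) = $2,920,254.63.
EPS = $2,920,254.63 ÷ 2,327,000 = $1.25.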